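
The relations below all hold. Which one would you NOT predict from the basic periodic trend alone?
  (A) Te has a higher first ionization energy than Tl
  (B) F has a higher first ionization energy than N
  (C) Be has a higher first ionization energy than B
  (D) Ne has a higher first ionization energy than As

The general trend: first ionization energy increases across a period and decreases down a group.
(A) Te (period 5, group 16) vs Tl (period 6, group 13): the stated order agrees with the simple trend.
(B) F (period 2, group 17) vs N (period 2, group 15): the stated order agrees with the simple trend.
(C) Be (period 2, group 2) vs B (period 2, group 13): the stated order contradicts the simple trend.
(D) Ne (period 2, group 18) vs As (period 4, group 15): the stated order agrees with the simple trend.
The exception is (C): removing B's lone 2p electron is easier than breaking Be's filled 2s².

(C)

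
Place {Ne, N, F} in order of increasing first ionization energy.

N is in period 2, group 15; F is in period 2, group 17; Ne is in period 2, group 18.
IE₁ increases left→right with effective nuclear charge and decreases top→bottom as the valence shell moves farther out.
All lie in period 2, so first ionization energy increases left to right.
So from lowest to highest: N < F < Ne.

N < F < Ne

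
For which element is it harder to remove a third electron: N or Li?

Li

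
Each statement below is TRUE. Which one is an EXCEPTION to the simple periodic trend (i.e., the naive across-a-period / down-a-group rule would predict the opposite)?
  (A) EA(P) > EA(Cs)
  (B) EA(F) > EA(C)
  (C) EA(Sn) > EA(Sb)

(C)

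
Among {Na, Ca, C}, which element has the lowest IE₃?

IE_3 is the cost of taking one more electron from the +2 cation: Na²⁺ is already 1 electron into the core; Ca²⁺ is the bare [Ar] core; C²⁺ still has 2 valence electrons.
Breaking into a closed-shell core is much more expensive than removing a leftover valence electron — Ca and Na have the largest IE_3 here.
Tabulated IE_3 (kJ/mol): Na 6910, Ca 4912, C 4620.
Putting it together, IE_3: C < Ca < Na.

C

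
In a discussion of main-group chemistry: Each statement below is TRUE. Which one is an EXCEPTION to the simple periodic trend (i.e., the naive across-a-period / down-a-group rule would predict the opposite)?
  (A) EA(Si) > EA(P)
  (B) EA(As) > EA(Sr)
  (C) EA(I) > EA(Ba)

The general trend: electron affinity increases across a period and decreases down a group.
(A) Si (period 3, group 14) vs P (period 3, group 15): the stated order contradicts the simple trend.
(B) As (period 4, group 15) vs Sr (period 5, group 2): the stated order agrees with the simple trend.
(C) I (period 5, group 17) vs Ba (period 6, group 2): the stated order agrees with the simple trend.
The exception is (A): adding an electron to P's half-filled 3p³ is unfavourable, so Si (3p²) has the more exothermic EA.

(A)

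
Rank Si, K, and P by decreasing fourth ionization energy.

K > P > Si

IE_4 is the cost of taking one more electron from the +3 cation: Si³⁺ still has 1 valence electron; K³⁺ is already 2 electrons into the core; P³⁺ still has 2 valence electrons.
Core electrons are held far more tightly than valence electrons, so K tops the IE_4 order.
Valence configurations: Si³⁺ [Ne]3s¹, P³⁺ [Ne]3s².
Approximate IE_4 values (kJ/mol): Si 4356, K 5877, P 4964.
So the fourth ionization energies run Si < P < K.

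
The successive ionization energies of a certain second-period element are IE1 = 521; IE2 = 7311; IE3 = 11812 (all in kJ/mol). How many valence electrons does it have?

Look for the largest jump between consecutive ionization energies: IE2/IE1 ≈ 14.0, far larger than any earlier ratio.
That jump marks the point where a core electron is being removed. So the atom has 1 valence electron.

1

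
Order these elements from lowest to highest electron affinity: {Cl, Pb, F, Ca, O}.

EA tends to increase across a period and decrease down a group, though the pattern is less regular than for IE or radius.
Neither a single period nor a single group — weigh both effects.
Pb > Ca: period and group pull opposite ways; the across-period shift dominates (35 vs 2 kJ/mol).
O > Pb: relative to Pb, both the across-period and down-group shifts push O's electron affinity up.
F > O: both are in period 2; the period trend gives F the larger value.
Cl > F: this pair runs against the simple trend — see the exception note.
Note the exception: Cl has a higher electron affinity than F, contrary to the simple trend — F's small 2p subshell makes the incoming electron feel strong e⁻–e⁻ repulsion, so Cl actually releases more energy on gaining an electron.
Tabulated electron affinity (kJ/mol): O 141, F 328, Cl 349, Ca 2, Pb 35.
So from lowest to highest: Ca < Pb < O < F < Cl.

Ca, Pb, O, F, Cl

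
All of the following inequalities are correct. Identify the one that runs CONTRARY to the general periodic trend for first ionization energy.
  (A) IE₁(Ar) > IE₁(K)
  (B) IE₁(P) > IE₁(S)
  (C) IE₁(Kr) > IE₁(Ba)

(B)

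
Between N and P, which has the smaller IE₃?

P

IE_3 is the cost of taking one more electron from the +2 cation: N²⁺ still has 3 valence electrons; P²⁺ still has 3 valence electrons.
All are still removing valence electrons, so compare the +2 ions as you would atoms: IE_3 generally rises across a period (higher Z_eff) and falls down a group (larger shell), subject to the usual subshell exceptions.
Valence configurations: N²⁺ [He]2s²2p¹, P²⁺ [Ne]3s²3p¹.
Approximate IE_3 values (kJ/mol): N 4578, P 2914.
So the third ionization energies run P < N.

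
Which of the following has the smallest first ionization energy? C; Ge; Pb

C is in period 2, group 14; Ge is in period 4, group 14; Pb is in period 6, group 14.
First ionization energy rises across a period (greater Z_eff holds electrons more tightly) and falls down a group (valence electrons are farther from the nucleus).
All are in group 14, so first ionization energy increases up the group.
The smallest first ionization energy among these belongs to Pb.

Pb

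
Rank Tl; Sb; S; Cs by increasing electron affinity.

Tl < Cs < Sb < S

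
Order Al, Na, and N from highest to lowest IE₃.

IE_3 is the cost of taking one more electron from the +2 cation: Al²⁺ still has 1 valence electron; Na²⁺ is already 1 electron into the core; N²⁺ still has 3 valence electrons.
Pulling an electron out of a noble-gas core costs far more than removing a remaining valence electron, so Na sits at the high end of IE_3.
Valence configurations: Al²⁺ [Ne]3s¹, N²⁺ [He]2s²2p¹.
Tabulated IE_3 (kJ/mol): Al 2745, Na 6910, N 4578.
Hence IE_3: Al < N < Na.

Na > N > Al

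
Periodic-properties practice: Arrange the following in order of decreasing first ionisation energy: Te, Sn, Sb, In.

In is in period 5, group 13; Sn is in period 5, group 14; Sb is in period 5, group 15; Te is in period 5, group 16.
IE₁ increases left→right with effective nuclear charge and decreases top→bottom as the valence shell moves farther out.
All lie in period 5, so first ionization energy increases left to right.
So from highest to lowest: Te > Sb > Sn > In.

Te > Sb > Sn > In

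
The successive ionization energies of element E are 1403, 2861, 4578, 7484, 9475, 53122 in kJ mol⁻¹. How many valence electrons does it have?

Look for the largest jump between consecutive ionization energies: IE6/IE5 ≈ 5.6, far larger than any earlier ratio.
That jump marks the point where a core electron is being removed. So the atom has 5 valence electrons.

5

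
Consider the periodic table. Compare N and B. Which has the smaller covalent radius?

B is in period 2, group 13; N is in period 2, group 15.
Atomic radius shrinks across a period as nuclear charge pulls the same shell inward, and grows down a group as new shells are added.
All lie in period 2, so atomic radius increases right to left.
So N has the smaller covalent radius (N < B).

N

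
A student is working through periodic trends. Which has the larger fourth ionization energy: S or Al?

IE_4 is the cost of taking one more electron from the +3 cation: S³⁺ still has 3 valence electrons; Al³⁺ is the bare [Ne] core.
Core electrons are held far more tightly than valence electrons, so Al tops the IE_4 order.
The numbers (kJ/mol): S 4556, Al 11577.
So the fourth ionization energies run S < Al.

Al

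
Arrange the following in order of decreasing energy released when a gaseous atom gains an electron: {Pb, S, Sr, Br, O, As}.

Br > S > O > As > Pb > Sr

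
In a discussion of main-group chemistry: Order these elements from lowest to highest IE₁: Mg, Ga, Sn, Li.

Li, Ga, Sn, Mg

First ionization energy rises across a period (greater Z_eff holds electrons more tightly) and falls down a group (valence electrons are farther from the nucleus).
A diagonal step moves right (one effect) and down (the opposite effect) at once.
Ga > Li: the two effects oppose for this pair; the across-period effect wins (579 vs 520 kJ/mol).
Sn > Ga: period and group pull opposite ways; the across-period shift dominates (709 vs 579 kJ/mol).
Mg > Sn: period and group pull opposite ways; the down-group shift dominates (738 vs 709 kJ/mol).
Tabulated first ionization energy (kJ/mol): Li 520, Mg 738, Ga 579, Sn 709.
So from lowest to highest: Li < Ga < Sn < Mg.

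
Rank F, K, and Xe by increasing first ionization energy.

F is in period 2, group 17; K is in period 4, group 1; Xe is in period 5, group 18.
Removing the outermost electron gets harder across a period and easier down a group.
These span different periods and groups, so the two trends combine.
Xe > K: period and group pull opposite ways; the across-period shift dominates (1170 vs 419 kJ/mol).
F > Xe: the two effects oppose for this pair; the down-group effect wins (1681 vs 1170 kJ/mol).
Tabulated first ionization energy (kJ/mol): F 1681, K 419, Xe 1170.
So from lowest to highest: K < Xe < F.

K, Xe, F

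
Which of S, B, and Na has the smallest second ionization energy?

After 1 electron has been removed, what remains? S⁺ still has 5 valence electrons; B⁺ still has 2 valence electrons; Na⁺ is the bare [Ne] core.
Core electrons are held far more tightly than valence electrons, so Na tops the IE_2 order.
Valence configurations: S⁺ [Ne]3s²3p³, B⁺ [He]2s².
The numbers (kJ/mol): S 2252, B 2427, Na 4562.
Putting it together, IE_2: S < B < Na.

S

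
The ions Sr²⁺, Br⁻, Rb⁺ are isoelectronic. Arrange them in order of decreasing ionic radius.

Br⁻ > Rb⁺ > Sr²⁺

All of these have 36 electrons, so size is governed by nuclear charge alone: the more protons, the stronger the pull on the same electron cloud, and the smaller the ion.
Nuclear charges: Sr²⁺ (Z=38), Rb⁺ (Z=37), Br⁻ (Z=35).
Largest to smallest: Br⁻ > Rb⁺ > Sr²⁺.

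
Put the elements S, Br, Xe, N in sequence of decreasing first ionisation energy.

N > Xe > Br > S

Removing the outermost electron gets harder across a period and easier down a group.
These sit on a diagonal, where the across-period and down-group effects partly cancel.
Br > S: the two effects oppose for this pair; the across-period effect wins (1140 vs 1000 kJ/mol).
Xe > Br: period and group pull opposite ways; the across-period shift dominates (1170 vs 1140 kJ/mol).
N > Xe: the two effects oppose for this pair; the down-group effect wins (1402 vs 1170 kJ/mol).
For reference (kJ/mol): N 1402, S 1000, Br 1140, Xe 1170.
So from highest to lowest: N > Xe > Br > S.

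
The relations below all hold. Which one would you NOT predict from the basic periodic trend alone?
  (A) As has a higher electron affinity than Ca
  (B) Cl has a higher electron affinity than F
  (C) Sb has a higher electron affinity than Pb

(B)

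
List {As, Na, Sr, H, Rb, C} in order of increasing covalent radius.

H < C < As < Na < Sr < Rb

Atomic radius shrinks across a period as nuclear charge pulls the same shell inward, and grows down a group as new shells are added.
Here both period and group differ, so the two effects have to be weighed against each other.
C > H: the two effects oppose for this pair; the down-group effect wins (75 vs 32 pm).
As > C: period and group pull opposite ways; the down-group shift dominates (121 vs 75 pm).
Na > As: the two effects oppose for this pair; the across-period effect wins (155 vs 121 pm).
Sr > Na: period and group pull opposite ways; the down-group shift dominates (185 vs 155 pm).
Rb > Sr: both are in period 5; the period trend gives Rb the larger value.
Tabulated atomic radius (pm): H 32, C 75, Na 155, As 121, Rb 210, Sr 185.
So from smallest to largest: H < C < As < Na < Sr < Rb.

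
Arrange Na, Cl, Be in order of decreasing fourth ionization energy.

IE_4 is the cost of taking one more electron from the +3 cation: Na³⁺ is already 2 electrons into the core; Cl³⁺ still has 4 valence electrons; Be³⁺ is already 1 electron into the core.
Pulling an electron out of a noble-gas core costs far more than removing a remaining valence electron, so Na and Be sit at the high end of IE_4.
The numbers (kJ/mol): Na 9543, Cl 5159, Be 21007.
Putting it together, IE_4: Cl < Na < Be.

Be > Na > Cl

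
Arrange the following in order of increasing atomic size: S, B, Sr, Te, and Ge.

B < S < Ge < Te < Sr

B is in period 2, group 13; S is in period 3, group 16; Ge is in period 4, group 14; Sr is in period 5, group 2; Te is in period 5, group 16.
Atomic radius shrinks across a period as nuclear charge pulls the same shell inward, and grows down a group as new shells are added.
Neither a single period nor a single group — weigh both effects.
S > B: period and group pull opposite ways; the down-group shift dominates (103 vs 85 pm).
Ge > S: both effects reinforce here, so Ge is clearly the larger of the two.
Te > Ge: the two effects oppose for this pair; the down-group effect wins (136 vs 121 pm).
Sr > Te: Sr lies to the left of Te in period 5, so the across-period effect alone puts Sr larger.
Approximate values (pm): B 85, S 103, Ge 121, Sr 185, Te 136.
So from smallest to largest: B < S < Ge < Te < Sr.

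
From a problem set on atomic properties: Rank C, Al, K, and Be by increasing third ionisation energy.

IE_3 is the cost of taking one more electron from the +2 cation: C²⁺ still has 2 valence electrons; Al²⁺ still has 1 valence electron; K²⁺ is already 1 electron into the core; Be²⁺ is the bare [He] core.
Usually core removal costs more than valence removal, but here the competition is close: a tightly held n=2 valence electron can cost more to remove than an n=3 core electron, so the actual values have to decide it.
Valence configurations: C²⁺ [He]2s², Al²⁺ [Ne]3s¹.
The numbers (kJ/mol): C 4620, Al 2745, K 4420, Be 14849.
Hence IE_3: Al < K < C < Be.

Al < K < C < Be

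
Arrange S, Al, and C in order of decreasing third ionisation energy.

IE_3 is the cost of taking one more electron from the +2 cation: S²⁺ still has 4 valence electrons; Al²⁺ still has 1 valence electron; C²⁺ still has 2 valence electrons.
All are still removing valence electrons, so compare the +2 ions as you would atoms: IE_3 generally rises across a period (higher Z_eff) and falls down a group (larger shell), subject to the usual subshell exceptions.
Valence configurations: S²⁺ [Ne]3s²3p², Al²⁺ [Ne]3s¹, C²⁺ [He]2s².
Tabulated IE_3 (kJ/mol): S 3357, Al 2745, C 4620.
So the third ionization energies run Al < S < C.

C > S > Al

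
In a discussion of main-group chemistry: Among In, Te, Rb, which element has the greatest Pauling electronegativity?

Te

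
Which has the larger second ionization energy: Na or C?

IE_2 is the cost of taking one more electron from the +1 cation: Na⁺ is the bare [Ne] core; C⁺ still has 3 valence electrons.
Core electrons are held far more tightly than valence electrons, so Na tops the IE_2 order.
The numbers (kJ/mol): Na 4562, C 2353.
Putting it together, IE_2: C < Na.

Na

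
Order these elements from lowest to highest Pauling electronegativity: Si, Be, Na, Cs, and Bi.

Be is in period 2, group 2; Na is in period 3, group 1; Si is in period 3, group 14; Cs is in period 6, group 1; Bi is in period 6, group 15.
EN rises left→right (higher Z_eff, smaller atoms) and falls top→bottom (larger, more shielded atoms).
Here both period and group differ, so the two effects have to be weighed against each other.
Na > Cs: Na sits above Cs in group 1, so the down-group effect alone puts Na higher.
Be > Na: relative to Na, both the across-period and down-group shifts push Be's electronegativity up.
Si > Be: period and group pull opposite ways; the across-period shift dominates (1.90 vs 1.57).
Bi > Si: period and group pull opposite ways; the across-period shift dominates (2.02 vs 1.90).
Approximate values (Pauling): Be 1.57, Na 0.93, Si 1.90, Cs 0.79, Bi 2.02.
So from lowest to highest: Cs < Na < Be < Si < Bi.

Cs < Na < Be < Si < Bi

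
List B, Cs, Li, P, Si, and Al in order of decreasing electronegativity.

P > B > Si > Al > Li > Cs

Li is in period 2, group 1; B is in period 2, group 13; Al is in period 3, group 13; Si is in period 3, group 14; P is in period 3, group 15; Cs is in period 6, group 1.
Atoms toward the upper right of the periodic table pull bonding electrons most strongly.
Neither a single period nor a single group — weigh both effects.
Li > Cs: Li sits above Cs in group 1, so the down-group effect alone puts Li higher.
Al > Li: period and group pull opposite ways; the across-period shift dominates (1.61 vs 0.98).
Si > Al: both are in period 3; the period trend gives Si the larger value.
B > Si: period and group pull opposite ways; the down-group shift dominates (2.04 vs 1.90).
P > B: the two effects oppose for this pair; the across-period effect wins (2.19 vs 2.04).
Tabulated electronegativity (Pauling): Li 0.98, B 2.04, Al 1.61, Si 1.90, P 2.19, Cs 0.79.
So from highest to lowest: P > B > Si > Al > Li > Cs.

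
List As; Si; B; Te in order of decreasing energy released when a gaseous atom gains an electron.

B is in period 2, group 13; Si is in period 3, group 14; As is in period 4, group 15; Te is in period 5, group 16.
Electron affinity generally becomes more exothermic across a period toward the halogens and less exothermic down a group.
These sit on a diagonal, where the across-period and down-group effects partly cancel.
As > B: the two effects oppose for this pair; the across-period effect wins (78 vs 27 kJ/mol).
Si > As: the two effects oppose for this pair; the down-group effect wins (134 vs 78 kJ/mol).
Te > Si: the two effects oppose for this pair; the across-period effect wins (190 vs 134 kJ/mol).
Tabulated electron affinity (kJ/mol): B 27, Si 134, As 78, Te 190.
So from highest to lowest: Te > Si > As > B.

Te > Si > As > B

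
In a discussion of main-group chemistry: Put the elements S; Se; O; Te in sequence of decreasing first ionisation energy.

O > S > Se > Te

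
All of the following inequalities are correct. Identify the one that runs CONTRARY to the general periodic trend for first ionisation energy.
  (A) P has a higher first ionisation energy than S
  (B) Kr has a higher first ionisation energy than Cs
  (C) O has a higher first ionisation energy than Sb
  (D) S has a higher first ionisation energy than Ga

(A)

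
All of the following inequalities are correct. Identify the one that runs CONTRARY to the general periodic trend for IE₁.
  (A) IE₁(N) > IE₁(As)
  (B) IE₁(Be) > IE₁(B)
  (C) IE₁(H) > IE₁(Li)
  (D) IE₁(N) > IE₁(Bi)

(B)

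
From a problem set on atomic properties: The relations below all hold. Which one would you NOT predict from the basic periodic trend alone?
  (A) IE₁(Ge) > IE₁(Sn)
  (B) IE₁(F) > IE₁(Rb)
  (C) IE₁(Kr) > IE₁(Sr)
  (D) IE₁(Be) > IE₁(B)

(D)

The general trend: first ionisation energy increases across a period and decreases down a group.
(A) Ge (period 4, group 14) vs Sn (period 5, group 14): the stated order agrees with the simple trend.
(B) F (period 2, group 17) vs Rb (period 5, group 1): the stated order agrees with the simple trend.
(C) Kr (period 4, group 18) vs Sr (period 5, group 2): the stated order agrees with the simple trend.
(D) Be (period 2, group 2) vs B (period 2, group 13): the stated order contradicts the simple trend.
The exception is (D): removing B's lone 2p electron is easier than breaking Be's filled 2s².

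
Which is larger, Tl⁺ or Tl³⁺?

Tl⁺

Both ions have Z = 81 protons, but Tl³⁺ has lost more electrons, so its remaining electrons feel a larger effective nuclear charge per electron and are pulled in more tightly.
Higher positive charge → smaller ion, so Tl⁺ > Tl³⁺.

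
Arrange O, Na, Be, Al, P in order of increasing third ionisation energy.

After 2 electrons have been removed, what remains? O²⁺ still has 4 valence electrons; Na²⁺ is already 1 electron into the core; Be²⁺ is the bare [He] core; Al²⁺ still has 1 valence electron; P²⁺ still has 3 valence electrons.
Breaking into a closed-shell core is much more expensive than removing a leftover valence electron — Na and Be have the largest IE_3 here.
Valence configurations: O²⁺ [He]2s²2p², Al²⁺ [Ne]3s¹, P²⁺ [Ne]3s²3p¹.
The numbers (kJ/mol): O 5300, Na 6910, Be 14849, Al 2745, P 2914.
Hence IE_3: Al < P < O < Na < Be.

Al, P, O, Na, Be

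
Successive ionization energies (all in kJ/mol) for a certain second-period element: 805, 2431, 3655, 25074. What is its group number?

Group 13

Look for the largest jump between consecutive ionization energies: IE4/IE3 ≈ 6.9, far larger than any earlier ratio.
That jump marks the point where a core electron is being removed. So the atom has 3 valence electrons.
A main-group element with 3 valence electrons is in group 13.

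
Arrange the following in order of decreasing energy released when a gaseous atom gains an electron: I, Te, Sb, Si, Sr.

I, Te, Si, Sb, Sr

Si is in period 3, group 14; Sr is in period 5, group 2; Sb is in period 5, group 15; Te is in period 5, group 16; I is in period 5, group 17.
Atoms with high Z_eff and room in the valence shell (especially the halogens) have the most exothermic electron affinities.
Neither a single period nor a single group — weigh both effects.
Sb > Sr: both are in period 5; the period trend gives Sb the larger value.
Si > Sb: period and group pull opposite ways; the down-group shift dominates (134 vs 103 kJ/mol).
Te > Si: the two effects oppose for this pair; the across-period effect wins (190 vs 134 kJ/mol).
I > Te: both are in period 5; the period trend gives I the larger value.
Approximate values (kJ/mol): Si 134, Sr 5, Sb 103, Te 190, I 295.
So from highest to lowest: I > Te > Si > Sb > Sr.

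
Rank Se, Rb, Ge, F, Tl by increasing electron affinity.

F is in period 2, group 17; Ge is in period 4, group 14; Se is in period 4, group 16; Rb is in period 5, group 1; Tl is in period 6, group 13.
Atoms with high Z_eff and room in the valence shell (especially the halogens) have the most exothermic electron affinities.
These span different periods and groups, so the two trends combine.
Rb > Tl: period and group pull opposite ways; the down-group shift dominates (47 vs 19 kJ/mol).
Ge > Rb: relative to Rb, both the across-period and down-group shifts push Ge's electron affinity up.
Se > Ge: Se lies to the right of Ge in period 4, so the across-period effect alone puts Se higher.
F > Se: relative to Se, both the across-period and down-group shifts push F's electron affinity up.
Approximate values (kJ/mol): F 328, Ge 119, Se 195, Rb 47, Tl 19.
So from lowest to highest: Tl < Rb < Ge < Se < F.

Tl < Rb < Ge < Se < F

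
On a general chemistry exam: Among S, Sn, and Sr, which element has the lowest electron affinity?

Sr

S is in period 3, group 16; Sr is in period 5, group 2; Sn is in period 5, group 14.
Electron affinity generally becomes more exothermic across a period toward the halogens and less exothermic down a group.
Neither a single period nor a single group — weigh both effects.
Sn > Sr: Sn lies to the right of Sr in period 5, so the across-period effect alone puts Sn higher.
S > Sn: relative to Sn, both the across-period and down-group shifts push S's electron affinity up.
Approximate values (kJ/mol): S 200, Sr 5, Sn 107.
The lowest electron affinity among these belongs to Sr.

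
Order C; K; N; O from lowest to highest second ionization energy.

IE_2 is the cost of taking one more electron from the +1 cation: C⁺ still has 3 valence electrons; K⁺ is the bare [Ar] core; N⁺ still has 4 valence electrons; O⁺ still has 5 valence electrons.
Usually core removal costs more than valence removal, but here the competition is close: a tightly held n=2 valence electron can cost more to remove than an n=3 core electron, so the actual values have to decide it.
Valence configurations: C⁺ [He]2s²2p¹, N⁺ [He]2s²2p², O⁺ [He]2s²2p³.
Tabulated IE_2 (kJ/mol): C 2353, K 3052, N 2856, O 3388.
Putting it together, IE_2: C < N < K < O.

C < N < K < O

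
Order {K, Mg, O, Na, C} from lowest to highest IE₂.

Mg < C < K < O < Na

IE_2 is the cost of taking one more electron from the +1 cation: K⁺ is the bare [Ar] core; Mg⁺ still has 1 valence electron; O⁺ still has 5 valence electrons; Na⁺ is the bare [Ne] core; C⁺ still has 3 valence electrons.
Usually core removal costs more than valence removal, but here the competition is close: a tightly held n=2 valence electron can cost more to remove than an n=3 core electron, so the actual values have to decide it.
Valence configurations: Mg⁺ [Ne]3s¹, O⁺ [He]2s²2p³, C⁺ [He]2s²2p¹.
Approximate IE_2 values (kJ/mol): K 3052, Mg 1451, O 3388, Na 4562, C 2353.
Putting it together, IE_2: Mg < C < K < O < Na.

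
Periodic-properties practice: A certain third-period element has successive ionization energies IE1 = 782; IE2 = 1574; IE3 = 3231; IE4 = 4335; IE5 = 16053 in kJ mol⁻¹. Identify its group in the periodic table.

Look for the largest jump between consecutive ionization energies: IE5/IE4 ≈ 3.7, far larger than any earlier ratio.
That jump marks the point where a core electron is being removed. So the atom has 4 valence electrons.
A main-group element with 4 valence electrons is in group 14.

Group 14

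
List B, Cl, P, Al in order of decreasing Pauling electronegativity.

Electronegativity increases across a period and decreases down a group, tracking effective nuclear charge and atomic size.
Neither a single period nor a single group — weigh both effects.
B > Al: B sits above Al in group 13, so the down-group effect alone puts B higher.
P > B: the two effects oppose for this pair; the across-period effect wins (2.19 vs 2.04).
Cl > P: Cl lies to the right of P in period 3, so the across-period effect alone puts Cl higher.
Approximate values (Pauling): B 2.04, Al 1.61, P 2.19, Cl 3.16.
So from highest to lowest: Cl > P > B > Al.

Cl > P > B > Al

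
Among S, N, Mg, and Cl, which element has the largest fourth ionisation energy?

The fourth ionization energy removes an electron from the +3 ion. For each element: S³⁺ still has 3 valence electrons; N³⁺ still has 2 valence electrons; Mg³⁺ is already 1 electron into the core; Cl³⁺ still has 4 valence electrons.
Breaking into a closed-shell core is much more expensive than removing a leftover valence electron — Mg has the largest IE_4 here.
Valence configurations: S³⁺ [Ne]3s²3p¹, N³⁺ [He]2s², Cl³⁺ [Ne]3s²3p².
Tabulated IE_4 (kJ/mol): S 4556, N 7475, Mg 10543, Cl 5159.
Putting it together, IE_4: S < Cl < N < Mg.

Mg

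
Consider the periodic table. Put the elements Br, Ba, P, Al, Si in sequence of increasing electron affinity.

Ba < Al < P < Si < Br

Electron affinity generally becomes more exothermic across a period toward the halogens and less exothermic down a group.
Here both period and group differ, so the two effects have to be weighed against each other.
Al > Ba: both effects reinforce here, so Al is clearly the higher of the two.
P > Al: both are in period 3; the period trend gives P the larger value.
Si > P: this pair runs against the simple trend — see the exception note.
Br > Si: the two effects oppose for this pair; the across-period effect wins (325 vs 134 kJ/mol).
Note the exception: Si has a higher electron affinity than P, contrary to the simple trend — adding an electron to P's half-filled 3p³ is unfavourable, so Si (3p²) has the more exothermic EA.
For reference (kJ/mol): Al 42, Si 134, P 72, Br 325, Ba 14.
So from lowest to highest: Ba < Al < P < Si < Br.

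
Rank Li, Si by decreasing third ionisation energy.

Li > Si

After 2 electrons have been removed, what remains? Li²⁺ is already 1 electron into the core; Si²⁺ still has 2 valence electrons.
Pulling an electron out of a noble-gas core costs far more than removing a remaining valence electron, so Li sits at the high end of IE_3.
Tabulated IE_3 (kJ/mol): Li 11815, Si 3232.
Overall IE_3 order: Si < Li.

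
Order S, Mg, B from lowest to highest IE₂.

Mg, S, B

IE_2 is the cost of taking one more electron from the +1 cation: S⁺ still has 5 valence electrons; Mg⁺ still has 1 valence electron; B⁺ still has 2 valence electrons.
All are still removing valence electrons, so compare the +1 ions as you would atoms: IE_2 generally rises across a period (higher Z_eff) and falls down a group (larger shell), subject to the usual subshell exceptions.
Valence configurations: S⁺ [Ne]3s²3p³, Mg⁺ [Ne]3s¹, B⁺ [He]2s².
Tabulated IE_2 (kJ/mol): S 2252, Mg 1451, B 2427.
So the second ionization energies run Mg < S < B.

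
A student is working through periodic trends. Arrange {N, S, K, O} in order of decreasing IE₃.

O > N > K > S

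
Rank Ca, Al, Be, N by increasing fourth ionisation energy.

Consider each +3 ion: Ca³⁺ is already 1 electron into the core; Al³⁺ is the bare [Ne] core; Be³⁺ is already 1 electron into the core; N³⁺ still has 2 valence electrons.
Usually core removal costs more than valence removal, but here the competition is close: a tightly held n=2 valence electron can cost more to remove than an n=3 core electron, so the actual values have to decide it.
Tabulated IE_4 (kJ/mol): Ca 6491, Al 11577, Be 21007, N 7475.
Overall IE_4 order: Ca < N < Al < Be.

Ca < N < Al < Be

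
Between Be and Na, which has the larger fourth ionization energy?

Be

Consider each +3 ion: Be³⁺ is already 1 electron into the core; Na³⁺ is already 2 electrons into the core.
All of these are removing an electron from a noble-gas core or deeper; the smaller core (lower principal quantum number) is held far more tightly, and within a period the higher nuclear charge binds the same core more tightly.
The numbers (kJ/mol): Be 21007, Na 9543.
So the fourth ionization energies run Na < Be.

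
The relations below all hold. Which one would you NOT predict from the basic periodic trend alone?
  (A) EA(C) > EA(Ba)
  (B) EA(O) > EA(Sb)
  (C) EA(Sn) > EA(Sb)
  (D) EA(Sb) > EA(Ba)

(C)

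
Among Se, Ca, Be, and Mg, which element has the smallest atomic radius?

Be is in period 2, group 2; Mg is in period 3, group 2; Ca is in period 4, group 2; Se is in period 4, group 16.
Moving right in a period, electrons are added to the same shell under a stronger nuclear pull, so atoms get smaller; moving down, a new shell is opened and atoms get larger.
Neither a single period nor a single group — weigh both effects.
Se > Be: the two effects oppose for this pair; the down-group effect wins (116 vs 102 pm).
Mg > Se: period and group pull opposite ways; the across-period shift dominates (139 vs 116 pm).
Ca > Mg: Ca sits below Mg in group 2, so the down-group effect alone puts Ca larger.
Tabulated atomic radius (pm): Be 102, Mg 139, Ca 171, Se 116.
The smallest atomic radius among these belongs to Be.

Be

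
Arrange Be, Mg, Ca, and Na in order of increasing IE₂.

The second ionization energy removes an electron from the +1 ion. For each element: Be⁺ still has 1 valence electron; Mg⁺ still has 1 valence electron; Ca⁺ still has 1 valence electron; Na⁺ is the bare [Ne] core.
Pulling an electron out of a noble-gas core costs far more than removing a remaining valence electron, so Na sits at the high end of IE_2.
Valence configurations: Be⁺ [He]2s¹, Mg⁺ [Ne]3s¹, Ca⁺ [Ar]4s¹.
Tabulated IE_2 (kJ/mol): Be 1757, Mg 1451, Ca 1145, Na 4562.
So the second ionization energies run Ca < Mg < Be < Na.

Ca < Mg < Be < Na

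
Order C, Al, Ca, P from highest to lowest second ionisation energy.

C > P > Al > Ca

IE_2 is the cost of taking one more electron from the +1 cation: C⁺ still has 3 valence electrons; Al⁺ still has 2 valence electrons; Ca⁺ still has 1 valence electron; P⁺ still has 4 valence electrons.
All are still removing valence electrons, so compare the +1 ions as you would atoms: IE_2 generally rises across a period (higher Z_eff) and falls down a group (larger shell), subject to the usual subshell exceptions.
Valence configurations: C⁺ [He]2s²2p¹, Al⁺ [Ne]3s², Ca⁺ [Ar]4s¹, P⁺ [Ne]3s²3p².
Tabulated IE_2 (kJ/mol): C 2353, Al 1817, Ca 1145, P 1907.
Putting it together, IE_2: Ca < Al < P < C.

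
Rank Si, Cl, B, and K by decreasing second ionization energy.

K > B > Cl > Si

After 1 electron has been removed, what remains? Si⁺ still has 3 valence electrons; Cl⁺ still has 6 valence electrons; B⁺ still has 2 valence electrons; K⁺ is the bare [Ar] core.
Core electrons are held far more tightly than valence electrons, so K tops the IE_2 order.
Valence configurations: Si⁺ [Ne]3s²3p¹, Cl⁺ [Ne]3s²3p⁴, B⁺ [He]2s².
The numbers (kJ/mol): Si 1577, Cl 2298, B 2427, K 3052.
Overall IE_2 order: Si < Cl < B < K.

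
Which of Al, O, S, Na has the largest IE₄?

Consider each +3 ion: Al³⁺ is the bare [Ne] core; O³⁺ still has 3 valence electrons; S³⁺ still has 3 valence electrons; Na³⁺ is already 2 electrons into the core.
Pulling an electron out of a noble-gas core costs far more than removing a remaining valence electron, so Na and Al sit at the high end of IE_4.
Valence configurations: O³⁺ [He]2s²2p¹, S³⁺ [Ne]3s²3p¹.
Approximate IE_4 values (kJ/mol): Al 11577, O 7469, S 4556, Na 9543.
Hence IE_4: S < O < Na < Al.

Al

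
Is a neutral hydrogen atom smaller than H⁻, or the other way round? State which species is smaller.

Forming H⁻ adds 1 electron to H. More electron–electron repulsion in the same shell, with unchanged nuclear charge, lets the cloud expand.
An anion is larger than its parent atom: H⁻ > H.

H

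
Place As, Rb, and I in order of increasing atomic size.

As, I, Rb

Atomic radius shrinks across a period as nuclear charge pulls the same shell inward, and grows down a group as new shells are added.
These span different periods and groups, so the two trends combine.
I > As: the two effects oppose for this pair; the down-group effect wins (133 vs 121 pm).
Rb > I: both are in period 5; the period trend gives Rb the larger value.
Tabulated atomic radius (pm): As 121, Rb 210, I 133.
So from smallest to largest: As < I < Rb.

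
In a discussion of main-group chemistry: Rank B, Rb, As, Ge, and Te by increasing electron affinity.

B < Rb < As < Ge < Te

Atoms with high Z_eff and room in the valence shell (especially the halogens) have the most exothermic electron affinities.
Neither a single period nor a single group — weigh both effects.
Rb > B: this pair runs against the simple trend — see the exception note.
As > Rb: relative to Rb, both the across-period and down-group shifts push As's electron affinity up.
Ge > As: this pair runs against the simple trend — see the exception note.
Te > Ge: period and group pull opposite ways; the across-period shift dominates (190 vs 119 kJ/mol).
Note the exception: Rb has a higher electron affinity than B, contrary to the simple trend — B's ns²np¹ configuration gives only a small electron affinity — the sparsely filled np subshell binds an added electron weakly.
Note the exception: Ge has a higher electron affinity than As, contrary to the simple trend — adding an electron to As's half-filled 4p³ is unfavourable, so Ge (4p²) has the more exothermic EA.
For reference (kJ/mol): B 27, Ge 119, As 78, Rb 47, Te 190.
So from lowest to highest: B < Rb < As < Ge < Te.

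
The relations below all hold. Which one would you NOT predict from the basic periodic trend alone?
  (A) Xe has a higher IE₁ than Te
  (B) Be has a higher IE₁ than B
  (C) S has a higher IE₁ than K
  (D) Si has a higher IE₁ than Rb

(B)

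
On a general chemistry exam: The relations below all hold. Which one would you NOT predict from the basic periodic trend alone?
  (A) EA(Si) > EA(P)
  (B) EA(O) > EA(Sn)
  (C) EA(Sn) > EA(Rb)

(A)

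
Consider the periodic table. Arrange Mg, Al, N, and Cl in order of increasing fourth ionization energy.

Cl < N < Mg < Al

IE_4 is the cost of taking one more electron from the +3 cation: Mg³⁺ is already 1 electron into the core; Al³⁺ is the bare [Ne] core; N³⁺ still has 2 valence electrons; Cl³⁺ still has 4 valence electrons.
Pulling an electron out of a noble-gas core costs far more than removing a remaining valence electron, so Mg and Al sit at the high end of IE_4.
Valence configurations: N³⁺ [He]2s², Cl³⁺ [Ne]3s²3p².
The numbers (kJ/mol): Mg 10543, Al 11577, N 7475, Cl 5159.
Putting it together, IE_4: Cl < N < Mg < Al.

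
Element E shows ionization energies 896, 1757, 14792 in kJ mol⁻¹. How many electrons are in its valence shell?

2

Look for the largest jump between consecutive ionization energies: IE3/IE2 ≈ 8.4, far larger than any earlier ratio.
That jump marks the point where a core electron is being removed. So the atom has 2 valence electrons.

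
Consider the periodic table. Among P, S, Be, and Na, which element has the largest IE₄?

The fourth ionization energy removes an electron from the +3 ion. For each element: P³⁺ still has 2 valence electrons; S³⁺ still has 3 valence electrons; Be³⁺ is already 1 electron into the core; Na³⁺ is already 2 electrons into the core.
Pulling an electron out of a noble-gas core costs far more than removing a remaining valence electron, so Na and Be sit at the high end of IE_4.
Valence configurations: P³⁺ [Ne]3s², S³⁺ [Ne]3s²3p¹.
S³⁺ loses a lone 3p electron whereas P³⁺ must break into a filled 3s² pair, so IE_4(P) > IE_4(S) even though S has the higher nuclear charge.
The numbers (kJ/mol): P 4964, S 4556, Be 21007, Na 9543.
Putting it together, IE_4: S < P < Na < Be.

Be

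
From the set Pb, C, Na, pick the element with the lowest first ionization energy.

C is in period 2, group 14; Na is in period 3, group 1; Pb is in period 6, group 14.
First ionization energy rises across a period (greater Z_eff holds electrons more tightly) and falls down a group (valence electrons are farther from the nucleus).
Here both period and group differ, so the two effects have to be weighed against each other.
Pb > Na: period and group pull opposite ways; the across-period shift dominates (716 vs 496 kJ/mol).
C > Pb: they share group 14; the group trend gives C the larger value.
Tabulated first ionization energy (kJ/mol): C 1086, Na 496, Pb 716.
The lowest first ionization energy among these belongs to Na.

Na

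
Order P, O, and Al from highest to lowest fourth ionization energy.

Al, O, P

After 3 electrons have been removed, what remains? P³⁺ still has 2 valence electrons; O³⁺ still has 3 valence electrons; Al³⁺ is the bare [Ne] core.
Core electrons are held far more tightly than valence electrons, so Al tops the IE_4 order.
Valence configurations: P³⁺ [Ne]3s², O³⁺ [He]2s²2p¹.
Tabulated IE_4 (kJ/mol): P 4964, O 7469, Al 11577.
Overall IE_4 order: P < O < Al.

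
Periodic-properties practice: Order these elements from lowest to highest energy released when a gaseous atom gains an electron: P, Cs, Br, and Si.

Electron affinity generally becomes more exothermic across a period toward the halogens and less exothermic down a group.
Here both period and group differ, so the two effects have to be weighed against each other.
P > Cs: relative to Cs, both the across-period and down-group shifts push P's electron affinity up.
Si > P: this pair runs against the simple trend — see the exception note.
Br > Si: the two effects oppose for this pair; the across-period effect wins (325 vs 134 kJ/mol).
Note the exception: Si has a higher electron affinity than P, contrary to the simple trend — adding an electron to P's half-filled 3p³ is unfavourable, so Si (3p²) has the more exothermic EA.
Approximate values (kJ/mol): Si 134, P 72, Br 325, Cs 46.
So from lowest to highest: Cs < P < Si < Br.

Cs < P < Si < Br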